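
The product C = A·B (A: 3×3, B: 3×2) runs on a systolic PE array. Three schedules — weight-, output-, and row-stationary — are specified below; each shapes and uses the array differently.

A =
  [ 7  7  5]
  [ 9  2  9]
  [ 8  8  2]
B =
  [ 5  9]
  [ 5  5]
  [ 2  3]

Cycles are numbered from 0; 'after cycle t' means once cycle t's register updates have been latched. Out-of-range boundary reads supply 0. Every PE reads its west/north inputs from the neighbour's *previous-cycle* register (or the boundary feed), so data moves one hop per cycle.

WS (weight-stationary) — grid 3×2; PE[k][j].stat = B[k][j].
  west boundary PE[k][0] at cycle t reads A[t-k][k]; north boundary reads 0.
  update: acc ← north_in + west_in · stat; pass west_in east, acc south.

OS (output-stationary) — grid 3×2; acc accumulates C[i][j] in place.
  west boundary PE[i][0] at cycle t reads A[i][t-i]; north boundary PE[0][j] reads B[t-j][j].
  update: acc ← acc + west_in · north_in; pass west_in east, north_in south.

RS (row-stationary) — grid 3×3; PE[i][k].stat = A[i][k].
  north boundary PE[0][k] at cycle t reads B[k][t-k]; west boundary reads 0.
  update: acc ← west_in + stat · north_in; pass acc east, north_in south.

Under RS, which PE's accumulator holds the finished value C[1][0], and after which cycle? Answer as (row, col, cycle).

(row, col, cycle) = (1, 2, 3)

RS: C[1][0] accumulates in PE[1][2]:
  0: (1,2).acc=0  regs=<0,0>
  1: (1,2).acc=0  regs=<0,0>
  2: (1,2).acc=0  regs=<0,0>
  3: (1,2).acc=73  regs=<73,2>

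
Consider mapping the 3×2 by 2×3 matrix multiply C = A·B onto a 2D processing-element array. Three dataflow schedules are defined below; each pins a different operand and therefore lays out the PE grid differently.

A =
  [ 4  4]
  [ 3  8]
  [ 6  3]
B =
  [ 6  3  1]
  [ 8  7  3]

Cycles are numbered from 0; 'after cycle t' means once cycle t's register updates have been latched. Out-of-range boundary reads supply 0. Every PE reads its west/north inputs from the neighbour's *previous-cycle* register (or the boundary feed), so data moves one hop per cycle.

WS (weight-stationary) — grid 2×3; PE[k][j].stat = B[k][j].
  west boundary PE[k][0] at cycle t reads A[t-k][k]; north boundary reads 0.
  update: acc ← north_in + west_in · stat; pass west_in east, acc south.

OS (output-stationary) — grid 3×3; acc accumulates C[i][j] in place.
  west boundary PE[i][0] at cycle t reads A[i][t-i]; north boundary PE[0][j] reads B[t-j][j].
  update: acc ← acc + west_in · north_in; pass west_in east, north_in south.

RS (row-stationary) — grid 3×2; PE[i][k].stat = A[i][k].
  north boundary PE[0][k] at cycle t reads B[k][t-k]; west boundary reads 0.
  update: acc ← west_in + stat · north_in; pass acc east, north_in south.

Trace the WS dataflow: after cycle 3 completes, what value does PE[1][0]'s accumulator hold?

PE[1][0].acc = 60

WS 2×3: PE[1][0] cycle-by-cycle (with neighbour feeds):
  0: (0,0).acc=24  regs=<4,24>
  0: (1,0).acc=0  regs=<0,0>
  1: (0,0).acc=18  regs=<3,18>
  1: (1,0).acc=56  regs=<4,56>
  2: (0,0).acc=36  regs=<6,36>
  2: (1,0).acc=82  regs=<8,82>
  3: (0,0).acc=0  regs=<0,0>
  3: (1,0).acc=60  regs=<3,60>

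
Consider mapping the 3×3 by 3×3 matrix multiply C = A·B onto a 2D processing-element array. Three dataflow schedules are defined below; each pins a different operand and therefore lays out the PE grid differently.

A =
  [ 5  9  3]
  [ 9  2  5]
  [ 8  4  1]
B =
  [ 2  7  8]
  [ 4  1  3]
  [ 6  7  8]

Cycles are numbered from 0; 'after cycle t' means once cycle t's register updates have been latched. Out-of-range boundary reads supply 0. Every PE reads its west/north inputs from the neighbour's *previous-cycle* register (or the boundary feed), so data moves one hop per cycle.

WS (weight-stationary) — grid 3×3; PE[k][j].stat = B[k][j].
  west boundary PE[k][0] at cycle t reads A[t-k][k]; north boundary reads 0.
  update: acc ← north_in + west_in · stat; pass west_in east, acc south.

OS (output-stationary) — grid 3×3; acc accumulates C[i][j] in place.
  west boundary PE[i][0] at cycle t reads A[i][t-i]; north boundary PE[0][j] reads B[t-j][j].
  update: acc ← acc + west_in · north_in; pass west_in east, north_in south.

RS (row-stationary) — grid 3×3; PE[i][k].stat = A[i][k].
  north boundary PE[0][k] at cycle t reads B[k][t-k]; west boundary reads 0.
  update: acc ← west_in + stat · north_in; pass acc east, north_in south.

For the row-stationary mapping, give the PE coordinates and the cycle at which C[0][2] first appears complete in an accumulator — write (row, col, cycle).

Under RS, C[0][2] lands at PE[0][2]:
  t=0 PE[0][2]: acc=0 h=0 v=0
  t=1 PE[0][2]: acc=0 h=0 v=0
  t=2 PE[0][2]: acc=64 h=64 v=6
  t=3 PE[0][2]: acc=65 h=65 v=7
  t=4 PE[0][2]: acc=91 h=91 v=8

(row, col, cycle) = (0, 2, 4)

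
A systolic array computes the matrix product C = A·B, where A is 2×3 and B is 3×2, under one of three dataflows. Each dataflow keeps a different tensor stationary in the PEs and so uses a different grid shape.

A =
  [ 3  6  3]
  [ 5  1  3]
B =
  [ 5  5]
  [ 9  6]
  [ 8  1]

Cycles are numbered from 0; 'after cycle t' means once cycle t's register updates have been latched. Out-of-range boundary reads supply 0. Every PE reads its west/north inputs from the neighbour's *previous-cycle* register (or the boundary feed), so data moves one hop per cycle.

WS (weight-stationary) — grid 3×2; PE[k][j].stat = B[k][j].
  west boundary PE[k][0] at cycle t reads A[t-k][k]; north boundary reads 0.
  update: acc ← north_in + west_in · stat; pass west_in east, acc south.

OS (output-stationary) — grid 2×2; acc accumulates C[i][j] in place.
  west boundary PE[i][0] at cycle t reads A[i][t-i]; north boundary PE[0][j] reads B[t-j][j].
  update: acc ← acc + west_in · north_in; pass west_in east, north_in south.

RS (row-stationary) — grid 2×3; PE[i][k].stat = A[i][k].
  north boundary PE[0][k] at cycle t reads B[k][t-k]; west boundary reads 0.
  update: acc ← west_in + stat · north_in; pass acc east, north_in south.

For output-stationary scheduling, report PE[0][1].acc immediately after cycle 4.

PE[0][1].acc = 54

Tracing OS — 2×2 array, target PE[0][1]:
  [0] (0,0) acc=15 (h:3 v:5)
  [0] (0,1) acc=0 (h:0 v:0)
  [1] (0,0) acc=69 (h:6 v:9)
  [1] (0,1) acc=15 (h:3 v:5)
  [2] (0,0) acc=93 (h:3 v:8)
  [2] (0,1) acc=51 (h:6 v:6)
  [3] (0,0) acc=93 (h:0 v:0)
  [3] (0,1) acc=54 (h:3 v:1)
  [4] (0,0) acc=93 (h:0 v:0)
  [4] (0,1) acc=54 (h:0 v:0)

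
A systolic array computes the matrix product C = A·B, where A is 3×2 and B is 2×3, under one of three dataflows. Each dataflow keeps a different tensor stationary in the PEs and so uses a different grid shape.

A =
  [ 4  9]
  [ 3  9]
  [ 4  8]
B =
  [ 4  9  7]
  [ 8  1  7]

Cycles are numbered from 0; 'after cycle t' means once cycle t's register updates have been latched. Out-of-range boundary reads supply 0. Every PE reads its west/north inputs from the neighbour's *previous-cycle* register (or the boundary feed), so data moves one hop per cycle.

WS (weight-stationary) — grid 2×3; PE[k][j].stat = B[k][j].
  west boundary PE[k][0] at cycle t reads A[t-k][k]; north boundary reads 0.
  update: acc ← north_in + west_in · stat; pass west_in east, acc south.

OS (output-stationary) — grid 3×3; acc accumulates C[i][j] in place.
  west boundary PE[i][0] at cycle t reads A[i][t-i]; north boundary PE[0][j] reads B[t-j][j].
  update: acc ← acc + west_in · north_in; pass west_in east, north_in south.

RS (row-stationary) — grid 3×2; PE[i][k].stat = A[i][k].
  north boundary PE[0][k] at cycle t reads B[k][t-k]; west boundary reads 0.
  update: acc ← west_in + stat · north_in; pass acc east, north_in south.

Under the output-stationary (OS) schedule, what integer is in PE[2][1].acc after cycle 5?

OS (3×3). Following PE[2][1] plus its west/north inputs:
  step 0 · PE1,1: acc=0; fwd→0 fwd↓0
  step 0 · PE2,0: acc=0; fwd→0 fwd↓0
  step 0 · PE2,1: acc=0; fwd→0 fwd↓0
  step 1 · PE1,1: acc=0; fwd→0 fwd↓0
  step 1 · PE2,0: acc=0; fwd→0 fwd↓0
  step 1 · PE2,1: acc=0; fwd→0 fwd↓0
  step 2 · PE1,1: acc=27; fwd→3 fwd↓9
  step 2 · PE2,0: acc=16; fwd→4 fwd↓4
  step 2 · PE2,1: acc=0; fwd→0 fwd↓0
  step 3 · PE1,1: acc=36; fwd→9 fwd↓1
  step 3 · PE2,0: acc=80; fwd→8 fwd↓8
  step 3 · PE2,1: acc=36; fwd→4 fwd↓9
  step 4 · PE1,1: acc=36; fwd→0 fwd↓0
  step 4 · PE2,0: acc=80; fwd→0 fwd↓0
  step 4 · PE2,1: acc=44; fwd→8 fwd↓1
  step 5 · PE1,1: acc=36; fwd→0 fwd↓0
  step 5 · PE2,0: acc=80; fwd→0 fwd↓0
  step 5 · PE2,1: acc=44; fwd→0 fwd↓0

PE[2][1].acc = 44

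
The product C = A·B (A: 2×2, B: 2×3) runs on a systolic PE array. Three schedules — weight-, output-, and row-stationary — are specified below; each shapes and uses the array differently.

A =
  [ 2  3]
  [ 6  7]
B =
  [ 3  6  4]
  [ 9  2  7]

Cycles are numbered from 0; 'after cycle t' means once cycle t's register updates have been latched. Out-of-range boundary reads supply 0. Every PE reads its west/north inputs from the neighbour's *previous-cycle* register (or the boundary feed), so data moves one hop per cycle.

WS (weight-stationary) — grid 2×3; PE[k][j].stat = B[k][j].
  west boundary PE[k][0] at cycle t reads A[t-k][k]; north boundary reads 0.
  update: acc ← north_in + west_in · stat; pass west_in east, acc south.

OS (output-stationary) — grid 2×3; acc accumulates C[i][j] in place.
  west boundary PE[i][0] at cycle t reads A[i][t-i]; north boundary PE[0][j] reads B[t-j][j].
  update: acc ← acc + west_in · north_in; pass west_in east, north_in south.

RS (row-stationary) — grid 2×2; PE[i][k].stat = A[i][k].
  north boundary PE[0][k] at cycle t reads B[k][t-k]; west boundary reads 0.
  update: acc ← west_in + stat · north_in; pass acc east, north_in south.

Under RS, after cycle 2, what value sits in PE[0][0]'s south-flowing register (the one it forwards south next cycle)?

Tracing RS — 2×2 array, target PE[0][0]:
  t=0 PE[0][0]: acc=6 h=6 v=3
  t=1 PE[0][0]: acc=12 h=12 v=6
  t=2 PE[0][0]: acc=8 h=8 v=4

register = 4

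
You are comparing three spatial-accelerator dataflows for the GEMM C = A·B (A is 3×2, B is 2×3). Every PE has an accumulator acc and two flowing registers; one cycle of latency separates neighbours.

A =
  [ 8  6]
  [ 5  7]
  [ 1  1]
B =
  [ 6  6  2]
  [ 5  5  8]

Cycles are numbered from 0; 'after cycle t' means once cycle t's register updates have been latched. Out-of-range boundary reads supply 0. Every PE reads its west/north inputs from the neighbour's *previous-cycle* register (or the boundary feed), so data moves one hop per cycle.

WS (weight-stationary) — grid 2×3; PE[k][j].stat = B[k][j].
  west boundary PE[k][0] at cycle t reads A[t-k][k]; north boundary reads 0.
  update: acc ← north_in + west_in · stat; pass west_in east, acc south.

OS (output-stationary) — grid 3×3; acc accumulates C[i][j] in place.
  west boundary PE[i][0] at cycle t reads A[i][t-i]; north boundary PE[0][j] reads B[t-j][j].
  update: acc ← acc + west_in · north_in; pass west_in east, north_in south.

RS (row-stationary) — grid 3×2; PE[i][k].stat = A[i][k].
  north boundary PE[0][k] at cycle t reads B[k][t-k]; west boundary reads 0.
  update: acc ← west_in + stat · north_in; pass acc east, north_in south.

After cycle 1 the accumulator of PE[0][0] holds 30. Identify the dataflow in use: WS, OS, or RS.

Under WS (2×3), PE[0][0]:
  t=0 PE[0][0]: acc=48 h=8 v=48
  t=1 PE[0][0]: acc=30 h=5 v=30
Under OS (3×3), PE[0][0]:
  t=0 PE[0][0]: acc=48 h=8 v=6
  t=1 PE[0][0]: acc=78 h=6 v=5
Under RS (3×2), PE[0][0]:
  t=0 PE[0][0]: acc=48 h=48 v=6
  t=1 PE[0][0]: acc=48 h=48 v=6

dataflow = WS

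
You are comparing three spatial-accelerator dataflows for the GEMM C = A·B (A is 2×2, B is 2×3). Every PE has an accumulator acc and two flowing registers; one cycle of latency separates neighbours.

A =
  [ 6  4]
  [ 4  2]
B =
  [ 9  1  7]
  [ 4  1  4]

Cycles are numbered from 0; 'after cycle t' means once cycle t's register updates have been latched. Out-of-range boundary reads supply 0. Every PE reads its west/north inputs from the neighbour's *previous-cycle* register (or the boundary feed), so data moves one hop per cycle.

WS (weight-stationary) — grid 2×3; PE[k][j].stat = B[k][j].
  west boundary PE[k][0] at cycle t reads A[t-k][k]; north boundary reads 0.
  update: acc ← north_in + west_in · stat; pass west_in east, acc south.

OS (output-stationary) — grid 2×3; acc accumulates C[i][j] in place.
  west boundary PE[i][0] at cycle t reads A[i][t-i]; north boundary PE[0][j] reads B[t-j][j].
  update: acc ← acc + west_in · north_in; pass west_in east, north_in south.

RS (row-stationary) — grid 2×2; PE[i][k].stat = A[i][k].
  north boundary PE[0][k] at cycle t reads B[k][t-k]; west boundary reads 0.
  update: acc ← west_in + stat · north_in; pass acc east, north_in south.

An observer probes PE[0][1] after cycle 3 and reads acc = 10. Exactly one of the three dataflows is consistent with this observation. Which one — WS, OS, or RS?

dataflow = OS

— WS: 2×3; PE[0][1] trace:
  cycle 0: PE[0][1] → acc 0, east 0, south 0
  cycle 1: PE[0][1] → acc 6, east 6, south 6
  cycle 2: PE[0][1] → acc 4, east 4, south 4
  cycle 3: PE[0][1] → acc 0, east 0, south 0
— OS: 2×3; PE[0][1] trace:
  cycle 0: PE[0][1] → acc 0, east 0, south 0
  cycle 1: PE[0][1] → acc 6, east 6, south 1
  cycle 2: PE[0][1] → acc 10, east 4, south 1
  cycle 3: PE[0][1] → acc 10, east 0, south 0
— RS: 2×2; PE[0][1] trace:
  cycle 0: PE[0][1] → acc 0, east 0, south 0
  cycle 1: PE[0][1] → acc 70, east 70, south 4
  cycle 2: PE[0][1] → acc 10, east 10, south 1
  cycle 3: PE[0][1] → acc 58, east 58, south 4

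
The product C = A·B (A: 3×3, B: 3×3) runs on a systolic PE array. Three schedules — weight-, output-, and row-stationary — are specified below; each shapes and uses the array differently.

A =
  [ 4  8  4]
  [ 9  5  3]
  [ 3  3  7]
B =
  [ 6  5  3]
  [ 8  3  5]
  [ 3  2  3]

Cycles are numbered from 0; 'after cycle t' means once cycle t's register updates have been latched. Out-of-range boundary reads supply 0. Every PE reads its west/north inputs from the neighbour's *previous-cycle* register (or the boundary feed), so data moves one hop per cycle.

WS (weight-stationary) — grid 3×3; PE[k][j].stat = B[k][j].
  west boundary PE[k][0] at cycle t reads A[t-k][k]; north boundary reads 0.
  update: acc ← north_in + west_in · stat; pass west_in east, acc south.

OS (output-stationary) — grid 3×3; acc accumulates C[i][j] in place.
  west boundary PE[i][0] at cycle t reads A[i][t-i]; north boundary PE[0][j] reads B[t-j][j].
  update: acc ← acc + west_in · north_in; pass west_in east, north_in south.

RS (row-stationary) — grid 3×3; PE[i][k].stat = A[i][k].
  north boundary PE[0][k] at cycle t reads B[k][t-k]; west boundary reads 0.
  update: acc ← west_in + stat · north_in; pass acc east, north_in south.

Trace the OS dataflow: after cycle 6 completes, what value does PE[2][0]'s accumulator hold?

OS 3×3: PE[2][0] cycle-by-cycle (with neighbour feeds):
  step 0 · PE1,0: acc=0; fwd→0 fwd↓0
  step 0 · PE2,0: acc=0; fwd→0 fwd↓0
  step 1 · PE1,0: acc=54; fwd→9 fwd↓6
  step 1 · PE2,0: acc=0; fwd→0 fwd↓0
  step 2 · PE1,0: acc=94; fwd→5 fwd↓8
  step 2 · PE2,0: acc=18; fwd→3 fwd↓6
  step 3 · PE1,0: acc=103; fwd→3 fwd↓3
  step 3 · PE2,0: acc=42; fwd→3 fwd↓8
  step 4 · PE1,0: acc=103; fwd→0 fwd↓0
  step 4 · PE2,0: acc=63; fwd→7 fwd↓3
  step 5 · PE1,0: acc=103; fwd→0 fwd↓0
  step 5 · PE2,0: acc=63; fwd→0 fwd↓0
  step 6 · PE1,0: acc=103; fwd→0 fwd↓0
  step 6 · PE2,0: acc=63; fwd→0 fwd↓0

PE[2][0].acc = 63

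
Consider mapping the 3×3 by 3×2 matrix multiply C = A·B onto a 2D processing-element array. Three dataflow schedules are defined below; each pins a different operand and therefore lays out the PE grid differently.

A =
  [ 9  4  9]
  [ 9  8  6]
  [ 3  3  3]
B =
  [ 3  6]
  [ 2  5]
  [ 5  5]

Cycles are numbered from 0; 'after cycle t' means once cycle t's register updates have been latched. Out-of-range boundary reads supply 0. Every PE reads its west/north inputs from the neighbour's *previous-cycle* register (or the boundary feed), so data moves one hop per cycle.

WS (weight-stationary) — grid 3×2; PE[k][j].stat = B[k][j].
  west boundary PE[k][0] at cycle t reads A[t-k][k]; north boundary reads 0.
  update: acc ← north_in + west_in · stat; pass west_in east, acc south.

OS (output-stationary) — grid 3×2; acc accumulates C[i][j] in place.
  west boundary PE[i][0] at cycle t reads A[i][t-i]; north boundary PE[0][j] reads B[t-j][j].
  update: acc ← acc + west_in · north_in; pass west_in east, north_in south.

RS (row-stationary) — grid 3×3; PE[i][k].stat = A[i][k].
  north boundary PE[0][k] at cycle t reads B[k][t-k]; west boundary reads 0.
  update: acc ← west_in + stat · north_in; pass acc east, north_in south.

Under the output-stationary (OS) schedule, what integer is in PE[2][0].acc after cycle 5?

PE[2][0].acc = 30

OS on a 3×2 grid — tracing PE[2][0] and its feeders:
  cycle 0: PE[1][0] → acc 0, east 0, south 0
  cycle 0: PE[2][0] → acc 0, east 0, south 0
  cycle 1: PE[1][0] → acc 27, east 9, south 3
  cycle 1: PE[2][0] → acc 0, east 0, south 0
  cycle 2: PE[1][0] → acc 43, east 8, south 2
  cycle 2: PE[2][0] → acc 9, east 3, south 3
  cycle 3: PE[1][0] → acc 73, east 6, south 5
  cycle 3: PE[2][0] → acc 15, east 3, south 2
  cycle 4: PE[1][0] → acc 73, east 0, south 0
  cycle 4: PE[2][0] → acc 30, east 3, south 5
  cycle 5: PE[1][0] → acc 73, east 0, south 0
  cycle 5: PE[2][0] → acc 30, east 0, south 0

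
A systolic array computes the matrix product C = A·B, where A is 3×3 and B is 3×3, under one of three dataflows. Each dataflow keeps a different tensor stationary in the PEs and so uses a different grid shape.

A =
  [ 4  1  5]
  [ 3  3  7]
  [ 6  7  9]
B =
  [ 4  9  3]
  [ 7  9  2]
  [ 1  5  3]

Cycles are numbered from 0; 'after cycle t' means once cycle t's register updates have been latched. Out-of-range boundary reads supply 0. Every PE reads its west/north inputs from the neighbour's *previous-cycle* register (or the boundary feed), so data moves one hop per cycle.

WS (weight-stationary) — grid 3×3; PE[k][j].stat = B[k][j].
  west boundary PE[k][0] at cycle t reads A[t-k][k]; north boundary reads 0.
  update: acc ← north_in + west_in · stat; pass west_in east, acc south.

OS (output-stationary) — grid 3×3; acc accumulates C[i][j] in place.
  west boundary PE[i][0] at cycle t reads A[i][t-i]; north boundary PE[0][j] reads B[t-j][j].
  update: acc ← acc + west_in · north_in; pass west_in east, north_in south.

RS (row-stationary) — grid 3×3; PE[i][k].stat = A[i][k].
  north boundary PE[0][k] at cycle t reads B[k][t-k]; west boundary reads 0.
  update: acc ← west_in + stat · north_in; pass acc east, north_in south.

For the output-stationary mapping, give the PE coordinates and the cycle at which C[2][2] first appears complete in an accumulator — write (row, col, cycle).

(row, col, cycle) = (2, 2, 6)

OS: C[2][2] accumulates in PE[2][2]:
  0: (2,2).acc=0  regs=<0,0>
  1: (2,2).acc=0  regs=<0,0>
  2: (2,2).acc=0  regs=<0,0>
  3: (2,2).acc=0  regs=<0,0>
  4: (2,2).acc=18  regs=<6,3>
  5: (2,2).acc=32  regs=<7,2>
  6: (2,2).acc=59  regs=<9,3>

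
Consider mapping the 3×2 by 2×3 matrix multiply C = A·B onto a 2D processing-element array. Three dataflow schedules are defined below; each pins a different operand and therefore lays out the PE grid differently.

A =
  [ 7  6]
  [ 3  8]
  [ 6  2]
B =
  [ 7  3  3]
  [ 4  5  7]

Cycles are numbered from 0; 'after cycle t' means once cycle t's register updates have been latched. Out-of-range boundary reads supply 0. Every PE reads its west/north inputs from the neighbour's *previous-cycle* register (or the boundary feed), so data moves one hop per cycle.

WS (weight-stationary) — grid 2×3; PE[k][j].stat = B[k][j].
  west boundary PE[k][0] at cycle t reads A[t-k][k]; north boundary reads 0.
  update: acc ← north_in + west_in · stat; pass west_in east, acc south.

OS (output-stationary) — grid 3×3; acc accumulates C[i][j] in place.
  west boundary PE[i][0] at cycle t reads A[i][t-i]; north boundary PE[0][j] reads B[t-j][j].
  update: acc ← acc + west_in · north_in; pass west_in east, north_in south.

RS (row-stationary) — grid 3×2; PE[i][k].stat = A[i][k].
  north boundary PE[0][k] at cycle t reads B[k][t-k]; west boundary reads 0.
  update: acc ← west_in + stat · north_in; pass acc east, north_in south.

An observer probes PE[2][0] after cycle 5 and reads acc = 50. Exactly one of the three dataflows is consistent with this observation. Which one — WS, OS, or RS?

dataflow = OS

WS (2×3): PE[2][0] does not exist.
— OS: 3×3; PE[2][0] trace:
  0: (2,0).acc=0  regs=<0,0>
  1: (2,0).acc=0  regs=<0,0>
  2: (2,0).acc=42  regs=<6,7>
  3: (2,0).acc=50  regs=<2,4>
  4: (2,0).acc=50  regs=<0,0>
  5: (2,0).acc=50  regs=<0,0>
— RS: 3×2; PE[2][0] trace:
  0: (2,0).acc=0  regs=<0,0>
  1: (2,0).acc=0  regs=<0,0>
  2: (2,0).acc=42  regs=<42,7>
  3: (2,0).acc=18  regs=<18,3>
  4: (2,0).acc=18  regs=<18,3>
  5: (2,0).acc=0  regs=<0,0>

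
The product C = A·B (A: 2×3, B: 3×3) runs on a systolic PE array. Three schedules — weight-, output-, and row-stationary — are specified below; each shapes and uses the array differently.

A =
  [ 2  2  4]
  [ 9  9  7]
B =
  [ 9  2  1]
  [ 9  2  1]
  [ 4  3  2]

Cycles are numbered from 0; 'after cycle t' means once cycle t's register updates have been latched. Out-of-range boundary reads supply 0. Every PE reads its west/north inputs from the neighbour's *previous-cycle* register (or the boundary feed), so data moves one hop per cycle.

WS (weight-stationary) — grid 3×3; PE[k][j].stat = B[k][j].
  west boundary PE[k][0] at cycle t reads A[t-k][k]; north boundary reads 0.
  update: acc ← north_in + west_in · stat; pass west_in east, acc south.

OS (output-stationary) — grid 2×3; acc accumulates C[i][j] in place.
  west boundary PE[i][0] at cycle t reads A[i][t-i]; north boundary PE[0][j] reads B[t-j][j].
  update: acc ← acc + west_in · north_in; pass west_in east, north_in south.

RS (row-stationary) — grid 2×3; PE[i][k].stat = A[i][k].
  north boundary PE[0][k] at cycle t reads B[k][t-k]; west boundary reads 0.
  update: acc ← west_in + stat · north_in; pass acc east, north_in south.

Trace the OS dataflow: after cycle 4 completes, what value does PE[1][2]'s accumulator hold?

OS on a 2×3 grid — tracing PE[1][2] and its feeders:
  cycle 0: PE[0][2] → acc 0, east 0, south 0
  cycle 0: PE[1][1] → acc 0, east 0, south 0
  cycle 0: PE[1][2] → acc 0, east 0, south 0
  cycle 1: PE[0][2] → acc 0, east 0, south 0
  cycle 1: PE[1][1] → acc 0, east 0, south 0
  cycle 1: PE[1][2] → acc 0, east 0, south 0
  cycle 2: PE[0][2] → acc 2, east 2, south 1
  cycle 2: PE[1][1] → acc 18, east 9, south 2
  cycle 2: PE[1][2] → acc 0, east 0, south 0
  cycle 3: PE[0][2] → acc 4, east 2, south 1
  cycle 3: PE[1][1] → acc 36, east 9, south 2
  cycle 3: PE[1][2] → acc 9, east 9, south 1
  cycle 4: PE[0][2] → acc 12, east 4, south 2
  cycle 4: PE[1][1] → acc 57, east 7, south 3
  cycle 4: PE[1][2] → acc 18, east 9, south 1

PE[1][2].acc = 18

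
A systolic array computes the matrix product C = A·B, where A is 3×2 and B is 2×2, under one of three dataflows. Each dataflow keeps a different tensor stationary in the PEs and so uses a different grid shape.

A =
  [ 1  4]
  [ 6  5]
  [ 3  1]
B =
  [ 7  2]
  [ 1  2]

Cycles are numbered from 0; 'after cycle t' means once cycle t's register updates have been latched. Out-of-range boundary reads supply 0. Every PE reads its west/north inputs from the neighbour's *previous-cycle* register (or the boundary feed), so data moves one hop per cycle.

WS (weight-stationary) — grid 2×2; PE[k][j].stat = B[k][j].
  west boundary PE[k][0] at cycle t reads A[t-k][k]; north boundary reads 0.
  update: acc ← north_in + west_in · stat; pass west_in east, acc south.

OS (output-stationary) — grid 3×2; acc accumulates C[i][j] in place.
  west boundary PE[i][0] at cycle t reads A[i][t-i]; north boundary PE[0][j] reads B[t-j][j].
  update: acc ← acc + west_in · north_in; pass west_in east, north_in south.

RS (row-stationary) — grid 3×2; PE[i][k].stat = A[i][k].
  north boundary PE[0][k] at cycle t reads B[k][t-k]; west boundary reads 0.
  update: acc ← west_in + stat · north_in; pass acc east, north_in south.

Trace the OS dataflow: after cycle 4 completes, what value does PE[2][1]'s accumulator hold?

OS (3×2). Following PE[2][1] plus its west/north inputs:
  step 0 · PE1,1: acc=0; fwd→0 fwd↓0
  step 0 · PE2,0: acc=0; fwd→0 fwd↓0
  step 0 · PE2,1: acc=0; fwd→0 fwd↓0
  step 1 · PE1,1: acc=0; fwd→0 fwd↓0
  step 1 · PE2,0: acc=0; fwd→0 fwd↓0
  step 1 · PE2,1: acc=0; fwd→0 fwd↓0
  step 2 · PE1,1: acc=12; fwd→6 fwd↓2
  step 2 · PE2,0: acc=21; fwd→3 fwd↓7
  step 2 · PE2,1: acc=0; fwd→0 fwd↓0
  step 3 · PE1,1: acc=22; fwd→5 fwd↓2
  step 3 · PE2,0: acc=22; fwd→1 fwd↓1
  step 3 · PE2,1: acc=6; fwd→3 fwd↓2
  step 4 · PE1,1: acc=22; fwd→0 fwd↓0
  step 4 · PE2,0: acc=22; fwd→0 fwd↓0
  step 4 · PE2,1: acc=8; fwd→1 fwd↓2

PE[2][1].acc = 8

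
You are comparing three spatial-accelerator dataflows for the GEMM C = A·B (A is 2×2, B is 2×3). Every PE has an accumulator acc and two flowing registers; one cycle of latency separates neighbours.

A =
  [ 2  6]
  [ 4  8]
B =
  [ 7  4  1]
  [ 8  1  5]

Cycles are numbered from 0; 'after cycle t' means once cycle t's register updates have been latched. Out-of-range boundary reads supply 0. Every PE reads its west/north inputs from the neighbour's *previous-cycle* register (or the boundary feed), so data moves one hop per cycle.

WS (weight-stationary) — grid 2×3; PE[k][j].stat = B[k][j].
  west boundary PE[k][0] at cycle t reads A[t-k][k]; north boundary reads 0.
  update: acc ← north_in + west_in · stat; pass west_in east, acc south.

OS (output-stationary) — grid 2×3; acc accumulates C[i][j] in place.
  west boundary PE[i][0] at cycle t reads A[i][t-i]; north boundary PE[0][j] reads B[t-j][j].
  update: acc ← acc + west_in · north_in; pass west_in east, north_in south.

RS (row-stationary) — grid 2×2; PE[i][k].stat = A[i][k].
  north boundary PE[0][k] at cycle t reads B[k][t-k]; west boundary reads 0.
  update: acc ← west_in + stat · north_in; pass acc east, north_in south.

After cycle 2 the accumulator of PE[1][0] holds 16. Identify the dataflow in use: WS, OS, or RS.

dataflow = RS

WS (2×3 grid), PE[1][0]:
  0: (1,0).acc=0  regs=<0,0>
  1: (1,0).acc=62  regs=<6,62>
  2: (1,0).acc=92  regs=<8,92>
OS (2×3 grid), PE[1][0]:
  0: (1,0).acc=0  regs=<0,0>
  1: (1,0).acc=28  regs=<4,7>
  2: (1,0).acc=92  regs=<8,8>
RS (2×2 grid), PE[1][0]:
  0: (1,0).acc=0  regs=<0,0>
  1: (1,0).acc=28  regs=<28,7>
  2: (1,0).acc=16  regs=<16,4>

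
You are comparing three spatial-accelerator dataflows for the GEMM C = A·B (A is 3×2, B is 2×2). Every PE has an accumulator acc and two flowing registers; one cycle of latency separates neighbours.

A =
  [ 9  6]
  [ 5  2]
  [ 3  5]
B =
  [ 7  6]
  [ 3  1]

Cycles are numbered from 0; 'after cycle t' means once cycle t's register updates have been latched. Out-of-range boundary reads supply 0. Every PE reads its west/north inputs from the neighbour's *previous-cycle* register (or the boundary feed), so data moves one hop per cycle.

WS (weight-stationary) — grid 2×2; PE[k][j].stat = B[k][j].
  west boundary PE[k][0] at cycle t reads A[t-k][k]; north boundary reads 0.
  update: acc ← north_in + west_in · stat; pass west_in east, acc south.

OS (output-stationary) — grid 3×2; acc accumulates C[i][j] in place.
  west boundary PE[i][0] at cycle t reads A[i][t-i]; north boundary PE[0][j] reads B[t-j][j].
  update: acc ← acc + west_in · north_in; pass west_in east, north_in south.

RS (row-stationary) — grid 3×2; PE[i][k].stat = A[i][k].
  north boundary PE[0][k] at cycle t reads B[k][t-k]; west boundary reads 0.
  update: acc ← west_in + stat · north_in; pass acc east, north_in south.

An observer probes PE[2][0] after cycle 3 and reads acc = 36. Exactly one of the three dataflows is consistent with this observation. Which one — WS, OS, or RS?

dataflow = OS

WS (2×2): PE[2][0] does not exist.
OS (3×2 grid), PE[2][0]:
  0: (2,0).acc=0  regs=<0,0>
  1: (2,0).acc=0  regs=<0,0>
  2: (2,0).acc=21  regs=<3,7>
  3: (2,0).acc=36  regs=<5,3>
RS (3×2 grid), PE[2][0]:
  0: (2,0).acc=0  regs=<0,0>
  1: (2,0).acc=0  regs=<0,0>
  2: (2,0).acc=21  regs=<21,7>
  3: (2,0).acc=18  regs=<18,6>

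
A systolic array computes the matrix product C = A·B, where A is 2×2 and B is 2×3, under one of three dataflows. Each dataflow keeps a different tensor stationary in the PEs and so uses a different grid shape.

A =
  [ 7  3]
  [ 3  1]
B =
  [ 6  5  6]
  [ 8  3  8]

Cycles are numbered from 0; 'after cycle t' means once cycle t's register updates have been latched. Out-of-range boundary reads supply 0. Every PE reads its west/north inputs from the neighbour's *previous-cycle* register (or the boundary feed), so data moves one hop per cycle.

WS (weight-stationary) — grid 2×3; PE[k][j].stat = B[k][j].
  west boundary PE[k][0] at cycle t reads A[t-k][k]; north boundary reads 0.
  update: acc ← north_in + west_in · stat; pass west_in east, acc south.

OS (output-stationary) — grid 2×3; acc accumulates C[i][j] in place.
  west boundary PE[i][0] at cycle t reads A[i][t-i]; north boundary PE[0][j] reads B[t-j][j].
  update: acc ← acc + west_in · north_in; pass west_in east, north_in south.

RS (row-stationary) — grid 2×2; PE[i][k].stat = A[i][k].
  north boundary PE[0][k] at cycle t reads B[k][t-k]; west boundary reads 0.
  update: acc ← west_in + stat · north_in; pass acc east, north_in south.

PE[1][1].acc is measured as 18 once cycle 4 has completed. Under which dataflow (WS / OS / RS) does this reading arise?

dataflow = OS

WS [2×3] PE[1][1] across cycles:
  0: (1,1).acc=0  regs=<0,0>
  1: (1,1).acc=0  regs=<0,0>
  2: (1,1).acc=44  regs=<3,44>
  3: (1,1).acc=18  regs=<1,18>
  4: (1,1).acc=0  regs=<0,0>
OS [2×3] PE[1][1] across cycles:
  0: (1,1).acc=0  regs=<0,0>
  1: (1,1).acc=0  regs=<0,0>
  2: (1,1).acc=15  regs=<3,5>
  3: (1,1).acc=18  regs=<1,3>
  4: (1,1).acc=18  regs=<0,0>
RS [2×2] PE[1][1] across cycles:
  0: (1,1).acc=0  regs=<0,0>
  1: (1,1).acc=0  regs=<0,0>
  2: (1,1).acc=26  regs=<26,8>
  3: (1,1).acc=18  regs=<18,3>
  4: (1,1).acc=26  regs=<26,8>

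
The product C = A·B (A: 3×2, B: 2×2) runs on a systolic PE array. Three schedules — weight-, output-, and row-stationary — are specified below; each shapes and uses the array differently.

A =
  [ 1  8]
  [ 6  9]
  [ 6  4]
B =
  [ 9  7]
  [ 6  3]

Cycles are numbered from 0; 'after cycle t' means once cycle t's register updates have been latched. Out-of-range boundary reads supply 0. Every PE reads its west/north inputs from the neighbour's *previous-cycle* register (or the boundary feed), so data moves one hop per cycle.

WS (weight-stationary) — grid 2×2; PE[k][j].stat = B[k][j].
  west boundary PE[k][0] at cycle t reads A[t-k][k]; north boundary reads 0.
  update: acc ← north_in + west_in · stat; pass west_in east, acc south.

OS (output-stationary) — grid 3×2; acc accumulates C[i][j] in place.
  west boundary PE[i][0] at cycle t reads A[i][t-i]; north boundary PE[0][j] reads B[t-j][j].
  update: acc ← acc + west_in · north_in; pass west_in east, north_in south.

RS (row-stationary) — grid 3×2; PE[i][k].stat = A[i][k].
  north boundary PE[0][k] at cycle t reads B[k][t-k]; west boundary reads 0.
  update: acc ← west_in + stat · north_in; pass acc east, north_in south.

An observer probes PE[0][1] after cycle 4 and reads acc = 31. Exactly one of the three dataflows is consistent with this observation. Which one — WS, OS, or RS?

Under WS (2×2), PE[0][1]:
  c0 r0c1: 0 / 0 / 0
  c1 r0c1: 7 / 1 / 7
  c2 r0c1: 42 / 6 / 42
  c3 r0c1: 42 / 6 / 42
  c4 r0c1: 0 / 0 / 0
Under OS (3×2), PE[0][1]:
  c0 r0c1: 0 / 0 / 0
  c1 r0c1: 7 / 1 / 7
  c2 r0c1: 31 / 8 / 3
  c3 r0c1: 31 / 0 / 0
  c4 r0c1: 31 / 0 / 0
Under RS (3×2), PE[0][1]:
  c0 r0c1: 0 / 0 / 0
  c1 r0c1: 57 / 57 / 6
  c2 r0c1: 31 / 31 / 3
  c3 r0c1: 0 / 0 / 0
  c4 r0c1: 0 / 0 / 0

dataflow = OS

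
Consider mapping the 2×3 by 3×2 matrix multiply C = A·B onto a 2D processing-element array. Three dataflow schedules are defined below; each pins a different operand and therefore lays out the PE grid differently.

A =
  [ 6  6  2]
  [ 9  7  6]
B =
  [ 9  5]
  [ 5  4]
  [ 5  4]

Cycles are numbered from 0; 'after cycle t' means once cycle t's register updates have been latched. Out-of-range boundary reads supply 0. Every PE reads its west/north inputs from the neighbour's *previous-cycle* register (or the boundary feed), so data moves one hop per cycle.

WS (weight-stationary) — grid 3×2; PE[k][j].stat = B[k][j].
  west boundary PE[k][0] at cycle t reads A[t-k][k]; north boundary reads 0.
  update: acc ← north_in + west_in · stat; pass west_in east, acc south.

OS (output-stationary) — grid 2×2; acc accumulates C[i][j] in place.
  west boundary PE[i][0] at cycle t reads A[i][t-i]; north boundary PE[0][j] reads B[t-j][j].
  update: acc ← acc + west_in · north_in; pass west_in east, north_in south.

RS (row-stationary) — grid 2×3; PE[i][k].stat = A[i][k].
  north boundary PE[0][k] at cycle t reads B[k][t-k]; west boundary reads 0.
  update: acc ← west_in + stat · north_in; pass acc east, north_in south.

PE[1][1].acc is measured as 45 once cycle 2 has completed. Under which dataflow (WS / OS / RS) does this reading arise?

— WS: 3×2; PE[1][1] trace:
  after 0 — PE[1][1] acc=0, pass-E 0, pass-S 0
  after 1 — PE[1][1] acc=0, pass-E 0, pass-S 0
  after 2 — PE[1][1] acc=54, pass-E 6, pass-S 54
— OS: 2×2; PE[1][1] trace:
  after 0 — PE[1][1] acc=0, pass-E 0, pass-S 0
  after 1 — PE[1][1] acc=0, pass-E 0, pass-S 0
  after 2 — PE[1][1] acc=45, pass-E 9, pass-S 5
— RS: 2×3; PE[1][1] trace:
  after 0 — PE[1][1] acc=0, pass-E 0, pass-S 0
  after 1 — PE[1][1] acc=0, pass-E 0, pass-S 0
  after 2 — PE[1][1] acc=116, pass-E 116, pass-S 5

dataflow = OS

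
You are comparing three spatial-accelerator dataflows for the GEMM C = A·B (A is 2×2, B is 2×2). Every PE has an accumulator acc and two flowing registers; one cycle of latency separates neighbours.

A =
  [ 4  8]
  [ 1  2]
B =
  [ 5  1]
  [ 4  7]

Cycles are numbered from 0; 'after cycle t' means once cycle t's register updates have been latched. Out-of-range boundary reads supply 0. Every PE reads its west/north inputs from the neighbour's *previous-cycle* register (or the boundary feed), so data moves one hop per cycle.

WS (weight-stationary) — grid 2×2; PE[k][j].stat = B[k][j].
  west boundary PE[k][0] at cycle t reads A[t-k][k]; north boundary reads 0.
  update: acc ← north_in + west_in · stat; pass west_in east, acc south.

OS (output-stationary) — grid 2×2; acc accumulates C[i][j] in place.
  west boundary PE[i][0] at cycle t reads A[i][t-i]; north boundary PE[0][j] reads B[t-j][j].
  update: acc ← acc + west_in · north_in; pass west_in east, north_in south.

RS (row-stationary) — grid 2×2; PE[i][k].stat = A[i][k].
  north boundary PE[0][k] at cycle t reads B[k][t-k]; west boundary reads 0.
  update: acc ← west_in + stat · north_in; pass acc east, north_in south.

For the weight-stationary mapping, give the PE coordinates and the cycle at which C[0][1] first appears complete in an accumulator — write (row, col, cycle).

Under WS, C[0][1] lands at PE[1][1]:
  after 0 — PE[1][1] acc=0, pass-E 0, pass-S 0
  after 1 — PE[1][1] acc=0, pass-E 0, pass-S 0
  after 2 — PE[1][1] acc=60, pass-E 8, pass-S 60

(row, col, cycle) = (1, 1, 2)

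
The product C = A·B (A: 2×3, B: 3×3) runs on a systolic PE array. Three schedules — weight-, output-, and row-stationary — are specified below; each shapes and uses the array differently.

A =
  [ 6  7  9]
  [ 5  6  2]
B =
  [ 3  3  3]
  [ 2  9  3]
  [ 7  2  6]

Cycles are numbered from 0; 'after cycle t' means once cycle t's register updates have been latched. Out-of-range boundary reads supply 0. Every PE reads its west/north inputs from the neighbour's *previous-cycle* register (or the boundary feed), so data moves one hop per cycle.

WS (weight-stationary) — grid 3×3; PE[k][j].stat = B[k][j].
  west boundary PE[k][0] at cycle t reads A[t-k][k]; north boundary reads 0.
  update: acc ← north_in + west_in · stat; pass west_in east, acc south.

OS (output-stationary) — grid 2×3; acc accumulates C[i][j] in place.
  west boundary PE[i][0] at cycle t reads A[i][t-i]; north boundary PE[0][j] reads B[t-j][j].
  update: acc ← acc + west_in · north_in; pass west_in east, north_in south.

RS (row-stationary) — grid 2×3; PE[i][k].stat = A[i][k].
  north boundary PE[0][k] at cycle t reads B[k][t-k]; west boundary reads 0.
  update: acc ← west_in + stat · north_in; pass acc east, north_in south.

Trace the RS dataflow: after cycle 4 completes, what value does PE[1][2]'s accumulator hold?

PE[1][2].acc = 73

RS on a 2×3 grid — tracing PE[1][2] and its feeders:
  [0] (0,2) acc=0 (h:0 v:0)
  [0] (1,1) acc=0 (h:0 v:0)
  [0] (1,2) acc=0 (h:0 v:0)
  [1] (0,2) acc=0 (h:0 v:0)
  [1] (1,1) acc=0 (h:0 v:0)
  [1] (1,2) acc=0 (h:0 v:0)
  [2] (0,2) acc=95 (h:95 v:7)
  [2] (1,1) acc=27 (h:27 v:2)
  [2] (1,2) acc=0 (h:0 v:0)
  [3] (0,2) acc=99 (h:99 v:2)
  [3] (1,1) acc=69 (h:69 v:9)
  [3] (1,2) acc=41 (h:41 v:7)
  [4] (0,2) acc=93 (h:93 v:6)
  [4] (1,1) acc=33 (h:33 v:3)
  [4] (1,2) acc=73 (h:73 v:2)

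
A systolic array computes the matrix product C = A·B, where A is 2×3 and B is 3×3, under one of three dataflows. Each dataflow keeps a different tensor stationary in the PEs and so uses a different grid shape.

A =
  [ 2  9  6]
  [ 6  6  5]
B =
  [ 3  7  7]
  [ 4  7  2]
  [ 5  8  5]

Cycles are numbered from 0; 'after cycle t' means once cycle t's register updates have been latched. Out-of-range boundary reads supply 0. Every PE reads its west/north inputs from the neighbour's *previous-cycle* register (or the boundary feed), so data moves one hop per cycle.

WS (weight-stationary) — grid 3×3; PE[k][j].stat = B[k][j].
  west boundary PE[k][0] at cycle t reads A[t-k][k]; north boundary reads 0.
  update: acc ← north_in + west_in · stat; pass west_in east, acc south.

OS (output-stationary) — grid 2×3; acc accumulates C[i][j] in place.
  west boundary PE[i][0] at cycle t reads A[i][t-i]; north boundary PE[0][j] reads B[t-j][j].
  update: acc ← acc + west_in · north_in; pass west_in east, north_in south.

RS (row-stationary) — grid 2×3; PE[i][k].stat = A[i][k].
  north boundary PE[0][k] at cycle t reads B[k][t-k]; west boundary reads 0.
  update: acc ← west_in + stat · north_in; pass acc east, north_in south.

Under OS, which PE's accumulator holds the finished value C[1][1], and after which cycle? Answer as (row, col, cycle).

(row, col, cycle) = (1, 1, 4)

OS — PE[1][1] is where C[1][1] collects:
  after 0 — PE[1][1] acc=0, pass-E 0, pass-S 0
  after 1 — PE[1][1] acc=0, pass-E 0, pass-S 0
  after 2 — PE[1][1] acc=42, pass-E 6, pass-S 7
  after 3 — PE[1][1] acc=84, pass-E 6, pass-S 7
  after 4 — PE[1][1] acc=124, pass-E 5, pass-S 8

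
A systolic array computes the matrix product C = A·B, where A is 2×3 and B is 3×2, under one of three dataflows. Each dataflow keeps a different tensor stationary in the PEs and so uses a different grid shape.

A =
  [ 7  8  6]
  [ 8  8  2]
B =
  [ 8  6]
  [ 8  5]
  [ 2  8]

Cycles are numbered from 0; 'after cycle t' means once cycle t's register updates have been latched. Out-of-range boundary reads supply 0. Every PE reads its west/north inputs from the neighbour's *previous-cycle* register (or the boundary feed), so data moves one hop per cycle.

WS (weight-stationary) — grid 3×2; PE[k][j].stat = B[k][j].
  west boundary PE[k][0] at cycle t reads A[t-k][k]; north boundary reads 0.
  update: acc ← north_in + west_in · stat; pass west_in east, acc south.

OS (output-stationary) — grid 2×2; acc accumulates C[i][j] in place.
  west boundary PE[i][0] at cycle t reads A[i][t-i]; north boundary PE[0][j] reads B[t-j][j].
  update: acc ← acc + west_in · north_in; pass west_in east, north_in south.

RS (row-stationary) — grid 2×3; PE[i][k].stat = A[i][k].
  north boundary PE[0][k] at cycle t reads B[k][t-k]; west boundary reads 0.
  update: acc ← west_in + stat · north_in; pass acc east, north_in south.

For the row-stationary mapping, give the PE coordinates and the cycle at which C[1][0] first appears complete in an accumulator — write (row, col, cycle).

(row, col, cycle) = (1, 2, 3)

Under RS, C[1][0] lands at PE[1][2]:
  c0 r1c2: 0 / 0 / 0
  c1 r1c2: 0 / 0 / 0
  c2 r1c2: 0 / 0 / 0
  c3 r1c2: 132 / 132 / 2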